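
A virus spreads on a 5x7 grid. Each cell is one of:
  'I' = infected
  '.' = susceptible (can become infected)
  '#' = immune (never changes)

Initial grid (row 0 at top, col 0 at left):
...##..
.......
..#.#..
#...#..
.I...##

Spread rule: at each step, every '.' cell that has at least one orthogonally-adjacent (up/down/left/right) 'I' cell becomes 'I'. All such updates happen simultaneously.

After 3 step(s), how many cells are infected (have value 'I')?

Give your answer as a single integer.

Step 0 (initial): 1 infected
Step 1: +3 new -> 4 infected
Step 2: +3 new -> 7 infected
Step 3: +4 new -> 11 infected

Answer: 11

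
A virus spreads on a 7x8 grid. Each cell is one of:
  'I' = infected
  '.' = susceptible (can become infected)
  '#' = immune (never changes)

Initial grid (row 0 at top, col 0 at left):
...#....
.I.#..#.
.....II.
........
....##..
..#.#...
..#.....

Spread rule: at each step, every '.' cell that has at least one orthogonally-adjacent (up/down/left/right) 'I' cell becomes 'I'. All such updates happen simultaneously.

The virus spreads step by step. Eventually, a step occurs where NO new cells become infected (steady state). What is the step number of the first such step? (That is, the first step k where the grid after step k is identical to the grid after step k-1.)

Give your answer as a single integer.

Step 0 (initial): 3 infected
Step 1: +9 new -> 12 infected
Step 2: +12 new -> 24 infected
Step 3: +9 new -> 33 infected
Step 4: +7 new -> 40 infected
Step 5: +5 new -> 45 infected
Step 6: +3 new -> 48 infected
Step 7: +0 new -> 48 infected

Answer: 7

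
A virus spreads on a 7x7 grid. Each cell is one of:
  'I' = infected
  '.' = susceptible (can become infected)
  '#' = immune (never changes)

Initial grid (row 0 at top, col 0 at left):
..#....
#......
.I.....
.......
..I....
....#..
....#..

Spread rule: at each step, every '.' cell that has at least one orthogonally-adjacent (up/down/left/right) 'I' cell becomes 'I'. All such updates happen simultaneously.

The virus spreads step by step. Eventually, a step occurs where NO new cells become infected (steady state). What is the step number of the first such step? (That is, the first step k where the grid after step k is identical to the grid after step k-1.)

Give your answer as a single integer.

Step 0 (initial): 2 infected
Step 1: +8 new -> 10 infected
Step 2: +10 new -> 20 infected
Step 3: +8 new -> 28 infected
Step 4: +7 new -> 35 infected
Step 5: +6 new -> 41 infected
Step 6: +3 new -> 44 infected
Step 7: +1 new -> 45 infected
Step 8: +0 new -> 45 infected

Answer: 8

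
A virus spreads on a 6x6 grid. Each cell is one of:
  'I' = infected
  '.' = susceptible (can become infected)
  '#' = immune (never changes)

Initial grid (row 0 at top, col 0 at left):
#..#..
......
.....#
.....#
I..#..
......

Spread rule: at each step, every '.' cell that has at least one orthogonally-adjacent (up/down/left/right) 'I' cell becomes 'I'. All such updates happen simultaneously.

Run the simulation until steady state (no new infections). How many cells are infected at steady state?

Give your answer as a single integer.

Step 0 (initial): 1 infected
Step 1: +3 new -> 4 infected
Step 2: +4 new -> 8 infected
Step 3: +4 new -> 12 infected
Step 4: +4 new -> 16 infected
Step 5: +5 new -> 21 infected
Step 6: +5 new -> 26 infected
Step 7: +2 new -> 28 infected
Step 8: +2 new -> 30 infected
Step 9: +1 new -> 31 infected
Step 10: +0 new -> 31 infected

Answer: 31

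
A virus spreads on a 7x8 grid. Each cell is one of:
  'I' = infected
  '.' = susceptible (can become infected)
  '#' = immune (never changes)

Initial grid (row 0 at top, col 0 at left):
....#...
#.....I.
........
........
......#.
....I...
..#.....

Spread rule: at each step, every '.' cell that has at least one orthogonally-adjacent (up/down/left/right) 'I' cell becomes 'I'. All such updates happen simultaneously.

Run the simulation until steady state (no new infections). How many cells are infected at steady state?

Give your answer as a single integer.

Step 0 (initial): 2 infected
Step 1: +8 new -> 10 infected
Step 2: +13 new -> 23 infected
Step 3: +9 new -> 32 infected
Step 4: +9 new -> 41 infected
Step 5: +6 new -> 47 infected
Step 6: +3 new -> 50 infected
Step 7: +2 new -> 52 infected
Step 8: +0 new -> 52 infected

Answer: 52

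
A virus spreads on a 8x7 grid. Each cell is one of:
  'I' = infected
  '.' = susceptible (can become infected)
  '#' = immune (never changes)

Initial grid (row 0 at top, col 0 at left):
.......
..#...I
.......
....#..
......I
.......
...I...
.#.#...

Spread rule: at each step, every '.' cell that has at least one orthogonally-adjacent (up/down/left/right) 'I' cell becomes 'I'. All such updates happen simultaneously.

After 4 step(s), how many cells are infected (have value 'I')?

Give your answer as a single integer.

Answer: 41

Derivation:
Step 0 (initial): 3 infected
Step 1: +9 new -> 12 infected
Step 2: +14 new -> 26 infected
Step 3: +9 new -> 35 infected
Step 4: +6 new -> 41 infected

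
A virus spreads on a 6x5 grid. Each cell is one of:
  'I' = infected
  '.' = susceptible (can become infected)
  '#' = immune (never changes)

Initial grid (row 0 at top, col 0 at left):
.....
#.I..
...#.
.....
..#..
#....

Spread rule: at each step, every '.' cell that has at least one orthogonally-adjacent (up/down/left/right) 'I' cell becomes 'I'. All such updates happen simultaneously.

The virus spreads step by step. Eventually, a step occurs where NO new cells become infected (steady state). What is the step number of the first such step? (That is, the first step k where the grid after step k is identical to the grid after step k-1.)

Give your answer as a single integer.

Answer: 7

Derivation:
Step 0 (initial): 1 infected
Step 1: +4 new -> 5 infected
Step 2: +5 new -> 10 infected
Step 3: +6 new -> 16 infected
Step 4: +4 new -> 20 infected
Step 5: +4 new -> 24 infected
Step 6: +2 new -> 26 infected
Step 7: +0 new -> 26 infected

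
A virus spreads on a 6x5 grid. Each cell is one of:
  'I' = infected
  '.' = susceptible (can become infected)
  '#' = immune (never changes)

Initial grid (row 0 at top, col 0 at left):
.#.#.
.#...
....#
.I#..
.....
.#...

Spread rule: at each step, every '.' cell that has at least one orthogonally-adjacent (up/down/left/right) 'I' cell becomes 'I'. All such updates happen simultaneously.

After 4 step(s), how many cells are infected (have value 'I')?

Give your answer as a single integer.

Answer: 20

Derivation:
Step 0 (initial): 1 infected
Step 1: +3 new -> 4 infected
Step 2: +4 new -> 8 infected
Step 3: +6 new -> 14 infected
Step 4: +6 new -> 20 infected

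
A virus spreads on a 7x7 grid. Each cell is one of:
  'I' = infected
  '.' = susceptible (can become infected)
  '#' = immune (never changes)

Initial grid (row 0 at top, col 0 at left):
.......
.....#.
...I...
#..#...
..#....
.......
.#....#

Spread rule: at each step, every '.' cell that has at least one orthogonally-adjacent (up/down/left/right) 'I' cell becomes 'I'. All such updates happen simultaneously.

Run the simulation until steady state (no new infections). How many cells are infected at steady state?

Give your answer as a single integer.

Answer: 43

Derivation:
Step 0 (initial): 1 infected
Step 1: +3 new -> 4 infected
Step 2: +7 new -> 11 infected
Step 3: +8 new -> 19 infected
Step 4: +9 new -> 28 infected
Step 5: +8 new -> 36 infected
Step 6: +5 new -> 41 infected
Step 7: +2 new -> 43 infected
Step 8: +0 new -> 43 infected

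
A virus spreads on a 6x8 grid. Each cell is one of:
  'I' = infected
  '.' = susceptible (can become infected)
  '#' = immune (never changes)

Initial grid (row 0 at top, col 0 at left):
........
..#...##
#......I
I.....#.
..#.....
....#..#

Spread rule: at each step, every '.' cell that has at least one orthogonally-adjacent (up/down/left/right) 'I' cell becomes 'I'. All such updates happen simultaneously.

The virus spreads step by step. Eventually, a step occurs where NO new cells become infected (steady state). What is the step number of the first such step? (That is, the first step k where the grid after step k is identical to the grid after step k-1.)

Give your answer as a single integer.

Answer: 7

Derivation:
Step 0 (initial): 2 infected
Step 1: +4 new -> 6 infected
Step 2: +6 new -> 12 infected
Step 3: +8 new -> 20 infected
Step 4: +10 new -> 30 infected
Step 5: +8 new -> 38 infected
Step 6: +2 new -> 40 infected
Step 7: +0 new -> 40 infected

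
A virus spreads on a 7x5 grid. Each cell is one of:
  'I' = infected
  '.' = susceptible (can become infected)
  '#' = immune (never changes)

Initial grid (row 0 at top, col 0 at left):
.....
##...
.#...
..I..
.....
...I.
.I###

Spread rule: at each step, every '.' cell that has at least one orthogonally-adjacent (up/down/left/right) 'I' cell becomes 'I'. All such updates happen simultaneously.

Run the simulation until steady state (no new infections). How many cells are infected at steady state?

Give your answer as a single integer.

Step 0 (initial): 3 infected
Step 1: +9 new -> 12 infected
Step 2: +7 new -> 19 infected
Step 3: +5 new -> 24 infected
Step 4: +3 new -> 27 infected
Step 5: +2 new -> 29 infected
Step 6: +0 new -> 29 infected

Answer: 29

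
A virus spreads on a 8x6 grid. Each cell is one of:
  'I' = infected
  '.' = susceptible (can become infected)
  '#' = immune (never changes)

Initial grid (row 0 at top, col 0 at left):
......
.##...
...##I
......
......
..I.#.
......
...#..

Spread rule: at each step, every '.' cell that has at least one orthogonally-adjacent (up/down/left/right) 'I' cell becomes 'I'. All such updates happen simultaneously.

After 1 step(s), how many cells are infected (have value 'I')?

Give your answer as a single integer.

Step 0 (initial): 2 infected
Step 1: +6 new -> 8 infected

Answer: 8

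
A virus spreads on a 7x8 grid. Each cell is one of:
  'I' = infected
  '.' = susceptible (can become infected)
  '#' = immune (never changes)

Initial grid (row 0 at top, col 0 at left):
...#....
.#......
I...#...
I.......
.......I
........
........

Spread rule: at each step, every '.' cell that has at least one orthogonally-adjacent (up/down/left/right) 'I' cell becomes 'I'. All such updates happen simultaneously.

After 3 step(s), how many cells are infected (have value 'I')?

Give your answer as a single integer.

Answer: 33

Derivation:
Step 0 (initial): 3 infected
Step 1: +7 new -> 10 infected
Step 2: +10 new -> 20 infected
Step 3: +13 new -> 33 infected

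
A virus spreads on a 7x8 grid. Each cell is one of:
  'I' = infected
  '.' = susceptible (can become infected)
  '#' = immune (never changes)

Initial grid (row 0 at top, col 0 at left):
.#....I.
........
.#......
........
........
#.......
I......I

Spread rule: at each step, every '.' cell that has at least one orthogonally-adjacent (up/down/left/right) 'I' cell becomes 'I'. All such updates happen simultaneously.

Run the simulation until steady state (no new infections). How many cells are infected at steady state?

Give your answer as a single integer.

Answer: 53

Derivation:
Step 0 (initial): 3 infected
Step 1: +6 new -> 9 infected
Step 2: +9 new -> 18 infected
Step 3: +12 new -> 30 infected
Step 4: +10 new -> 40 infected
Step 5: +7 new -> 47 infected
Step 6: +4 new -> 51 infected
Step 7: +1 new -> 52 infected
Step 8: +1 new -> 53 infected
Step 9: +0 new -> 53 infected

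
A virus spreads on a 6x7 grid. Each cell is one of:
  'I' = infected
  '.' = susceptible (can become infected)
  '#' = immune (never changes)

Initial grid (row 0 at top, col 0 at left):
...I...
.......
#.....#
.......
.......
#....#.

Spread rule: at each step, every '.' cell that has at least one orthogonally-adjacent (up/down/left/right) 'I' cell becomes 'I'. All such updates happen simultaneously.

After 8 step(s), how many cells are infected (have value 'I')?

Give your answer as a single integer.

Step 0 (initial): 1 infected
Step 1: +3 new -> 4 infected
Step 2: +5 new -> 9 infected
Step 3: +7 new -> 16 infected
Step 4: +7 new -> 23 infected
Step 5: +5 new -> 28 infected
Step 6: +6 new -> 34 infected
Step 7: +3 new -> 37 infected
Step 8: +1 new -> 38 infected

Answer: 38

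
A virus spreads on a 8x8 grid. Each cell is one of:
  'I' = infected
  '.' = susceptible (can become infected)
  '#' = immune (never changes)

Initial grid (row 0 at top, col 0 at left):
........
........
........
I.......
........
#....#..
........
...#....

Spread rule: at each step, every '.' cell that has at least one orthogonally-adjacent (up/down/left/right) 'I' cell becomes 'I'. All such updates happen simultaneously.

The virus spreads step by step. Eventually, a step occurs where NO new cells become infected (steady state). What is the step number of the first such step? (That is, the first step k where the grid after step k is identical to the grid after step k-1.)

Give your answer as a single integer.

Step 0 (initial): 1 infected
Step 1: +3 new -> 4 infected
Step 2: +4 new -> 8 infected
Step 3: +6 new -> 14 infected
Step 4: +7 new -> 21 infected
Step 5: +9 new -> 30 infected
Step 6: +9 new -> 39 infected
Step 7: +6 new -> 45 infected
Step 8: +7 new -> 52 infected
Step 9: +5 new -> 57 infected
Step 10: +3 new -> 60 infected
Step 11: +1 new -> 61 infected
Step 12: +0 new -> 61 infected

Answer: 12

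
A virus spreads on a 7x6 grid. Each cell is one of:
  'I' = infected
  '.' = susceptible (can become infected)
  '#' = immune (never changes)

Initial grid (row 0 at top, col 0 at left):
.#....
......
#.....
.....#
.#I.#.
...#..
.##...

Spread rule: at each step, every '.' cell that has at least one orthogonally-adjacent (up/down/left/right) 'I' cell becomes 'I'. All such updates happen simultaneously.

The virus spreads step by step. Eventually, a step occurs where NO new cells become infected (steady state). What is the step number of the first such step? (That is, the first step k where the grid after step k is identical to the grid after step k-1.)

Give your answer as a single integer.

Answer: 8

Derivation:
Step 0 (initial): 1 infected
Step 1: +3 new -> 4 infected
Step 2: +4 new -> 8 infected
Step 3: +6 new -> 14 infected
Step 4: +6 new -> 20 infected
Step 5: +4 new -> 24 infected
Step 6: +3 new -> 27 infected
Step 7: +1 new -> 28 infected
Step 8: +0 new -> 28 infected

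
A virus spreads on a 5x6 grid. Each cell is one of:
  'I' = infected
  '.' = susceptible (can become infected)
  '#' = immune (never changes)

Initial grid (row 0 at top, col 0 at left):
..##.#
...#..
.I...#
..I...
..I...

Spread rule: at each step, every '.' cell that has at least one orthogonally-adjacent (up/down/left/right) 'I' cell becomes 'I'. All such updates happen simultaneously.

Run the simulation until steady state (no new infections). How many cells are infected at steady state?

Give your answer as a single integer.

Answer: 25

Derivation:
Step 0 (initial): 3 infected
Step 1: +7 new -> 10 infected
Step 2: +8 new -> 18 infected
Step 3: +4 new -> 22 infected
Step 4: +1 new -> 23 infected
Step 5: +2 new -> 25 infected
Step 6: +0 new -> 25 infected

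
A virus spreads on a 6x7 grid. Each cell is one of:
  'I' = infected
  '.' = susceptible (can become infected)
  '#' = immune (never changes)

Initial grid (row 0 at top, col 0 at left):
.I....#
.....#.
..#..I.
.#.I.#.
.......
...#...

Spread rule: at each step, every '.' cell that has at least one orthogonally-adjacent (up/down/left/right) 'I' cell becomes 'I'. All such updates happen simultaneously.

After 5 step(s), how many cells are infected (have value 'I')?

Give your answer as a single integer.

Step 0 (initial): 3 infected
Step 1: +9 new -> 12 infected
Step 2: +10 new -> 22 infected
Step 3: +7 new -> 29 infected
Step 4: +6 new -> 35 infected
Step 5: +1 new -> 36 infected

Answer: 36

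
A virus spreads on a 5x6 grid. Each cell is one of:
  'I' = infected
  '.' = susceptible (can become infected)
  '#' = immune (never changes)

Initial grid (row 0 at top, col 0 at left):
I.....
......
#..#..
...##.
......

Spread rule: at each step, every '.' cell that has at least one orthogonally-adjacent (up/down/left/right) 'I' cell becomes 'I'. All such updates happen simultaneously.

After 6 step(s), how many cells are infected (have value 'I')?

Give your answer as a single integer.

Answer: 21

Derivation:
Step 0 (initial): 1 infected
Step 1: +2 new -> 3 infected
Step 2: +2 new -> 5 infected
Step 3: +3 new -> 8 infected
Step 4: +4 new -> 12 infected
Step 5: +5 new -> 17 infected
Step 6: +4 new -> 21 infected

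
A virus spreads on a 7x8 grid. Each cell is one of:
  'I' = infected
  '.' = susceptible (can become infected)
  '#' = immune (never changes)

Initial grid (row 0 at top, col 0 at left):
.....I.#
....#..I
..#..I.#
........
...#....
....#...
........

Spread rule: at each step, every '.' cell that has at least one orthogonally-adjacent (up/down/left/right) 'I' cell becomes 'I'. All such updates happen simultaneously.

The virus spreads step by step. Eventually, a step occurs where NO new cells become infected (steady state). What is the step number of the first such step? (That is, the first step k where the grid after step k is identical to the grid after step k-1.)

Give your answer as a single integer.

Step 0 (initial): 3 infected
Step 1: +7 new -> 10 infected
Step 2: +5 new -> 15 infected
Step 3: +7 new -> 22 infected
Step 4: +6 new -> 28 infected
Step 5: +7 new -> 35 infected
Step 6: +7 new -> 42 infected
Step 7: +5 new -> 47 infected
Step 8: +2 new -> 49 infected
Step 9: +1 new -> 50 infected
Step 10: +0 new -> 50 infected

Answer: 10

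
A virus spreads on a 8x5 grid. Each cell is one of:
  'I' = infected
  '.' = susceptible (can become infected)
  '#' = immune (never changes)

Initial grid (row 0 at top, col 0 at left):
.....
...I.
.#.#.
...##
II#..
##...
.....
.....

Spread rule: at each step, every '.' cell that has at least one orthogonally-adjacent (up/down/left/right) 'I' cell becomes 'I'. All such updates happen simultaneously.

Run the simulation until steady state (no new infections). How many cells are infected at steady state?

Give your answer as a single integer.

Step 0 (initial): 3 infected
Step 1: +5 new -> 8 infected
Step 2: +7 new -> 15 infected
Step 3: +2 new -> 17 infected
Step 4: +1 new -> 18 infected
Step 5: +0 new -> 18 infected

Answer: 18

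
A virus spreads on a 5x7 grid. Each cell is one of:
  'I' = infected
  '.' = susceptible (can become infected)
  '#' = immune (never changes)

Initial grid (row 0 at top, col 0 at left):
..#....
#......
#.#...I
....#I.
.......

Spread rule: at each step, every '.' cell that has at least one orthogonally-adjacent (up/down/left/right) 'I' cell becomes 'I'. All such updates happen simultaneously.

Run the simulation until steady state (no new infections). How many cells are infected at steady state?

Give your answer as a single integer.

Answer: 30

Derivation:
Step 0 (initial): 2 infected
Step 1: +4 new -> 6 infected
Step 2: +5 new -> 11 infected
Step 3: +4 new -> 15 infected
Step 4: +4 new -> 19 infected
Step 5: +4 new -> 23 infected
Step 6: +3 new -> 26 infected
Step 7: +3 new -> 29 infected
Step 8: +1 new -> 30 infected
Step 9: +0 new -> 30 infected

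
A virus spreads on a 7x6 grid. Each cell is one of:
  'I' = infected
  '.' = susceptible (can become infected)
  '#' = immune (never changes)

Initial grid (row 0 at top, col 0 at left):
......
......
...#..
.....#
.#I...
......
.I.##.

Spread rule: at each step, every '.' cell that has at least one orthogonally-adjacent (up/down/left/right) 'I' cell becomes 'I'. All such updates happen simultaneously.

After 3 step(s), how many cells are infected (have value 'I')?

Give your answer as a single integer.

Step 0 (initial): 2 infected
Step 1: +6 new -> 8 infected
Step 2: +6 new -> 14 infected
Step 3: +7 new -> 21 infected

Answer: 21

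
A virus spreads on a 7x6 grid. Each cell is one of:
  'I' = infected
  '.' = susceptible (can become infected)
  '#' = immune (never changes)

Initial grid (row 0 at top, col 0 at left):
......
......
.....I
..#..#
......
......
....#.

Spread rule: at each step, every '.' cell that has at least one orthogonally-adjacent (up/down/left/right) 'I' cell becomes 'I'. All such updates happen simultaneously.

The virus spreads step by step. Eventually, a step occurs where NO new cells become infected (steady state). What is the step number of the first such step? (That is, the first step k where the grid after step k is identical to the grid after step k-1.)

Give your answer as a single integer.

Answer: 10

Derivation:
Step 0 (initial): 1 infected
Step 1: +2 new -> 3 infected
Step 2: +4 new -> 7 infected
Step 3: +5 new -> 12 infected
Step 4: +6 new -> 18 infected
Step 5: +7 new -> 25 infected
Step 6: +7 new -> 32 infected
Step 7: +4 new -> 36 infected
Step 8: +2 new -> 38 infected
Step 9: +1 new -> 39 infected
Step 10: +0 new -> 39 infected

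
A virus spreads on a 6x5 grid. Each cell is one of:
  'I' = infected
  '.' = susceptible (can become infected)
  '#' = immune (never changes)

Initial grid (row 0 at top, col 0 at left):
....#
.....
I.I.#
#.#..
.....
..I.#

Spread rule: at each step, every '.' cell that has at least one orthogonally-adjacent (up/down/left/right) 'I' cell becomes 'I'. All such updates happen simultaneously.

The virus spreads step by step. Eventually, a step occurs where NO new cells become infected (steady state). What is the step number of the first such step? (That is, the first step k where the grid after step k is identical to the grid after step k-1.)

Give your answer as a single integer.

Answer: 4

Derivation:
Step 0 (initial): 3 infected
Step 1: +7 new -> 10 infected
Step 2: +9 new -> 19 infected
Step 3: +6 new -> 25 infected
Step 4: +0 new -> 25 infected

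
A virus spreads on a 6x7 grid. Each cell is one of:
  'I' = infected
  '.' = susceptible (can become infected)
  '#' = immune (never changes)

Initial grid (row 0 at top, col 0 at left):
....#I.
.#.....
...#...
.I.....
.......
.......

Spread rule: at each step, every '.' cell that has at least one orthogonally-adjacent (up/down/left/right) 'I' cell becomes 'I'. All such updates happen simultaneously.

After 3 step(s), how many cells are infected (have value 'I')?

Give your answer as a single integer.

Step 0 (initial): 2 infected
Step 1: +6 new -> 8 infected
Step 2: +9 new -> 17 infected
Step 3: +10 new -> 27 infected

Answer: 27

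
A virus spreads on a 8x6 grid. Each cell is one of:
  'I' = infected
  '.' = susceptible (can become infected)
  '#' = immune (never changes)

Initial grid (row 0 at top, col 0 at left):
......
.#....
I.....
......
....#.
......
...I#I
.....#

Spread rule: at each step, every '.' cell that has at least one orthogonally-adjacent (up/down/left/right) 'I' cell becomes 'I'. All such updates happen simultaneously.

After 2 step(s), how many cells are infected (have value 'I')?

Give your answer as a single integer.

Step 0 (initial): 3 infected
Step 1: +7 new -> 10 infected
Step 2: +11 new -> 21 infected

Answer: 21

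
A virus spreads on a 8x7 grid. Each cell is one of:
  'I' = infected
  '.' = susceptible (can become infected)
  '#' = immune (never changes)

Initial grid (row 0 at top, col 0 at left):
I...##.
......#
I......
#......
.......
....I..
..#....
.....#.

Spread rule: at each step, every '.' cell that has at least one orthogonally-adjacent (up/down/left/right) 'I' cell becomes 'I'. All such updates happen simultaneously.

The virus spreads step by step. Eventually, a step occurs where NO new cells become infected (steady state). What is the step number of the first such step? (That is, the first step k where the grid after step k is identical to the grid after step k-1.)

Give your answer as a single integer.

Step 0 (initial): 3 infected
Step 1: +7 new -> 10 infected
Step 2: +12 new -> 22 infected
Step 3: +13 new -> 35 infected
Step 4: +9 new -> 44 infected
Step 5: +4 new -> 48 infected
Step 6: +1 new -> 49 infected
Step 7: +0 new -> 49 infected

Answer: 7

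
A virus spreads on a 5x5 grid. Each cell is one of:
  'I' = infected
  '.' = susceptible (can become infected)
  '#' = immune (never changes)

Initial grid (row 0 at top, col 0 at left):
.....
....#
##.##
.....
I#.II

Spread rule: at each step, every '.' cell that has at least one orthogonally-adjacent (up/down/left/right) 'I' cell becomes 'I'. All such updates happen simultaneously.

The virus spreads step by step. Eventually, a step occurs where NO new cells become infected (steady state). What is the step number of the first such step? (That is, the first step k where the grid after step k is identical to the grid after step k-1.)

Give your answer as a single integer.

Step 0 (initial): 3 infected
Step 1: +4 new -> 7 infected
Step 2: +2 new -> 9 infected
Step 3: +1 new -> 10 infected
Step 4: +1 new -> 11 infected
Step 5: +3 new -> 14 infected
Step 6: +3 new -> 17 infected
Step 7: +2 new -> 19 infected
Step 8: +0 new -> 19 infected

Answer: 8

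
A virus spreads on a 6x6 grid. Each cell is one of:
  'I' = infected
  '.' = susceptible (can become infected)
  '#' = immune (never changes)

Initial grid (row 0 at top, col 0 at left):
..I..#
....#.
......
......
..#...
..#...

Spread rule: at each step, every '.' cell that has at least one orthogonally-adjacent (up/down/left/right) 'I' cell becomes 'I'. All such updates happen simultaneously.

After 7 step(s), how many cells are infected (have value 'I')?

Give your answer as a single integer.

Step 0 (initial): 1 infected
Step 1: +3 new -> 4 infected
Step 2: +5 new -> 9 infected
Step 3: +4 new -> 13 infected
Step 4: +4 new -> 17 infected
Step 5: +5 new -> 22 infected
Step 6: +6 new -> 28 infected
Step 7: +3 new -> 31 infected

Answer: 31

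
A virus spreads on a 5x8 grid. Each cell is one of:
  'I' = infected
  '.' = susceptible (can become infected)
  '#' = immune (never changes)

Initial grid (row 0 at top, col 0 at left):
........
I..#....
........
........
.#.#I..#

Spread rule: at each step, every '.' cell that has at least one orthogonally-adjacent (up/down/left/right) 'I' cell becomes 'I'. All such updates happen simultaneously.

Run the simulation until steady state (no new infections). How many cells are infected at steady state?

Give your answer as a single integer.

Step 0 (initial): 2 infected
Step 1: +5 new -> 7 infected
Step 2: +8 new -> 15 infected
Step 3: +9 new -> 24 infected
Step 4: +6 new -> 30 infected
Step 5: +3 new -> 33 infected
Step 6: +2 new -> 35 infected
Step 7: +1 new -> 36 infected
Step 8: +0 new -> 36 infected

Answer: 36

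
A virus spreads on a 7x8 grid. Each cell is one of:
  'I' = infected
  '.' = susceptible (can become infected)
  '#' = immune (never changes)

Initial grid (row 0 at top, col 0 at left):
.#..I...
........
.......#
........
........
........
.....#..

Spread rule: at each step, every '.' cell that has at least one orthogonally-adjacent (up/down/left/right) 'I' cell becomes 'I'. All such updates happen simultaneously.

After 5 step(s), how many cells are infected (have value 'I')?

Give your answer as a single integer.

Step 0 (initial): 1 infected
Step 1: +3 new -> 4 infected
Step 2: +5 new -> 9 infected
Step 3: +6 new -> 15 infected
Step 4: +7 new -> 22 infected
Step 5: +7 new -> 29 infected

Answer: 29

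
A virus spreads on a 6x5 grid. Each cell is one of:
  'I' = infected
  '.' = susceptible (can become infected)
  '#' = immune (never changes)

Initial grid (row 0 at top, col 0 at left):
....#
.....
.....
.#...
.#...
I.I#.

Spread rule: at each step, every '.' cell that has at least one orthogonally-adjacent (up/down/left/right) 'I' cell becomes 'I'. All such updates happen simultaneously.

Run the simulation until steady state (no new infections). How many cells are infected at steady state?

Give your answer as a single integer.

Step 0 (initial): 2 infected
Step 1: +3 new -> 5 infected
Step 2: +3 new -> 8 infected
Step 3: +4 new -> 12 infected
Step 4: +6 new -> 18 infected
Step 5: +5 new -> 23 infected
Step 6: +3 new -> 26 infected
Step 7: +0 new -> 26 infected

Answer: 26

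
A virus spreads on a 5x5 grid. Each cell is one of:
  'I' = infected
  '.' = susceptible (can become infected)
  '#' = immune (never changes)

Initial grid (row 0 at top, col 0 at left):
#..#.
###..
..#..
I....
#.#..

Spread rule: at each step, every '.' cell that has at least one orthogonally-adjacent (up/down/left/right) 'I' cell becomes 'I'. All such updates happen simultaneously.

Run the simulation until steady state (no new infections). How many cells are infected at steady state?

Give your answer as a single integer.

Answer: 15

Derivation:
Step 0 (initial): 1 infected
Step 1: +2 new -> 3 infected
Step 2: +3 new -> 6 infected
Step 3: +1 new -> 7 infected
Step 4: +3 new -> 10 infected
Step 5: +3 new -> 13 infected
Step 6: +1 new -> 14 infected
Step 7: +1 new -> 15 infected
Step 8: +0 new -> 15 infected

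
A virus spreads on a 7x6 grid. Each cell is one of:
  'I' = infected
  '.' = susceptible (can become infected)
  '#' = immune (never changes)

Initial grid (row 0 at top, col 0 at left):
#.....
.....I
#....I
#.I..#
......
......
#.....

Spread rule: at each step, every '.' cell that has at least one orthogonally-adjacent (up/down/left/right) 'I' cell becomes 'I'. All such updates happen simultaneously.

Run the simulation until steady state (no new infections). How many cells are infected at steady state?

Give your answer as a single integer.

Step 0 (initial): 3 infected
Step 1: +7 new -> 10 infected
Step 2: +9 new -> 19 infected
Step 3: +8 new -> 27 infected
Step 4: +7 new -> 34 infected
Step 5: +2 new -> 36 infected
Step 6: +1 new -> 37 infected
Step 7: +0 new -> 37 infected

Answer: 37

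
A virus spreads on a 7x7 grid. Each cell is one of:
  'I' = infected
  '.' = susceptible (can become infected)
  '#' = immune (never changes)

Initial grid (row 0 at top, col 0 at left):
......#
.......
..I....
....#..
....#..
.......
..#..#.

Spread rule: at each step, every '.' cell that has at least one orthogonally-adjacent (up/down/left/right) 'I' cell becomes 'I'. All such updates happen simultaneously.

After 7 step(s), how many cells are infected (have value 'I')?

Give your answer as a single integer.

Answer: 43

Derivation:
Step 0 (initial): 1 infected
Step 1: +4 new -> 5 infected
Step 2: +8 new -> 13 infected
Step 3: +9 new -> 22 infected
Step 4: +8 new -> 30 infected
Step 5: +8 new -> 38 infected
Step 6: +4 new -> 42 infected
Step 7: +1 new -> 43 infected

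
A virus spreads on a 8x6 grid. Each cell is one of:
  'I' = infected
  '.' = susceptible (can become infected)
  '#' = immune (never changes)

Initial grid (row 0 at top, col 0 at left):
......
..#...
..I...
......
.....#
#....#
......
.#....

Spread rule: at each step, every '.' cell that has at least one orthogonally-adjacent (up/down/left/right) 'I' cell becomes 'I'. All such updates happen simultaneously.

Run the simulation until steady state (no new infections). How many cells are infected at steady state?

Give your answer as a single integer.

Answer: 43

Derivation:
Step 0 (initial): 1 infected
Step 1: +3 new -> 4 infected
Step 2: +7 new -> 11 infected
Step 3: +10 new -> 21 infected
Step 4: +10 new -> 31 infected
Step 5: +5 new -> 36 infected
Step 6: +3 new -> 39 infected
Step 7: +3 new -> 42 infected
Step 8: +1 new -> 43 infected
Step 9: +0 new -> 43 infected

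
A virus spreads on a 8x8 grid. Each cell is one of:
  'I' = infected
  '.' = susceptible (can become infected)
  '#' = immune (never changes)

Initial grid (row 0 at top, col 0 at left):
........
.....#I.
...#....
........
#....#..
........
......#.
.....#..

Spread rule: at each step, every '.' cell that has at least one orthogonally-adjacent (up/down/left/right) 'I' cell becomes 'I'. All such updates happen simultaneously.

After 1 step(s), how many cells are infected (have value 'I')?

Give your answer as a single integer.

Step 0 (initial): 1 infected
Step 1: +3 new -> 4 infected

Answer: 4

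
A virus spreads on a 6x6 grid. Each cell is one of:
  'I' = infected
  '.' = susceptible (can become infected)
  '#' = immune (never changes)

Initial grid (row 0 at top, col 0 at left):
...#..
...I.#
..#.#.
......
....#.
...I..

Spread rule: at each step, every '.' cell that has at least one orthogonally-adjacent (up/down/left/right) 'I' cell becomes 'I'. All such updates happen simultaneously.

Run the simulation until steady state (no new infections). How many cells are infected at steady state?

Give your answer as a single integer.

Step 0 (initial): 2 infected
Step 1: +6 new -> 8 infected
Step 2: +7 new -> 15 infected
Step 3: +9 new -> 24 infected
Step 4: +5 new -> 29 infected
Step 5: +2 new -> 31 infected
Step 6: +0 new -> 31 infected

Answer: 31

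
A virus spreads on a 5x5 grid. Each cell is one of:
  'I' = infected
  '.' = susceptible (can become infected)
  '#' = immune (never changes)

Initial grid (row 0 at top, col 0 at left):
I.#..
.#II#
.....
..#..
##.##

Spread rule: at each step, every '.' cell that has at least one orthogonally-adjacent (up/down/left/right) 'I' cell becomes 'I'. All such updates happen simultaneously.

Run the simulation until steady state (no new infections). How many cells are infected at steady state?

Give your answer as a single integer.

Answer: 16

Derivation:
Step 0 (initial): 3 infected
Step 1: +5 new -> 8 infected
Step 2: +5 new -> 13 infected
Step 3: +3 new -> 16 infected
Step 4: +0 new -> 16 infected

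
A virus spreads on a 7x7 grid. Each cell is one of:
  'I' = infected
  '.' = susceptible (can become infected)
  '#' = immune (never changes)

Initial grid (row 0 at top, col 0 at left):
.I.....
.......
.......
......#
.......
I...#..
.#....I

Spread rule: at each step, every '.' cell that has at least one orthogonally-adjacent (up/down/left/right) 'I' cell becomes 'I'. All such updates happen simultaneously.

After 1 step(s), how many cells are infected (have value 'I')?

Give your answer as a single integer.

Step 0 (initial): 3 infected
Step 1: +8 new -> 11 infected

Answer: 11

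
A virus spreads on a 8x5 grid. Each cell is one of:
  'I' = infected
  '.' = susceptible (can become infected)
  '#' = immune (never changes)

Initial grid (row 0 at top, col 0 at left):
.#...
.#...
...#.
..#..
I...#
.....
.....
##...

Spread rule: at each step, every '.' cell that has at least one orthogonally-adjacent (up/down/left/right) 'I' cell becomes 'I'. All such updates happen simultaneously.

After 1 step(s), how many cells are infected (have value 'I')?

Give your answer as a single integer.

Step 0 (initial): 1 infected
Step 1: +3 new -> 4 infected

Answer: 4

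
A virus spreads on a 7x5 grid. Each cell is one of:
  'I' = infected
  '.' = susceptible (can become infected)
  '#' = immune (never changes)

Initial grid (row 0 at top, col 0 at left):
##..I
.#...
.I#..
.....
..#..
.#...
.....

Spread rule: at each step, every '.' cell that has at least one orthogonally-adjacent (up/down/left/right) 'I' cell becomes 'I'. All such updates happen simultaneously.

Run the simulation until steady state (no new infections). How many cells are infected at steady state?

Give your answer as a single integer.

Step 0 (initial): 2 infected
Step 1: +4 new -> 6 infected
Step 2: +7 new -> 13 infected
Step 3: +5 new -> 18 infected
Step 4: +3 new -> 21 infected
Step 5: +3 new -> 24 infected
Step 6: +4 new -> 28 infected
Step 7: +1 new -> 29 infected
Step 8: +0 new -> 29 infected

Answer: 29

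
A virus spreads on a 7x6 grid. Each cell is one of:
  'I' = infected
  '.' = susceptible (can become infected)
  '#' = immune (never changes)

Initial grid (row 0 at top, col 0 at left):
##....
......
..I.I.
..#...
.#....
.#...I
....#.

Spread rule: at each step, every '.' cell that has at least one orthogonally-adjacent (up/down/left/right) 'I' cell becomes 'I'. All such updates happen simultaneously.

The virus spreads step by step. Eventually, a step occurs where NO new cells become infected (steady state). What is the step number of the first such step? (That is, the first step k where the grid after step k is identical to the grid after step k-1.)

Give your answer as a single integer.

Step 0 (initial): 3 infected
Step 1: +9 new -> 12 infected
Step 2: +11 new -> 23 infected
Step 3: +7 new -> 30 infected
Step 4: +3 new -> 33 infected
Step 5: +2 new -> 35 infected
Step 6: +1 new -> 36 infected
Step 7: +0 new -> 36 infected

Answer: 7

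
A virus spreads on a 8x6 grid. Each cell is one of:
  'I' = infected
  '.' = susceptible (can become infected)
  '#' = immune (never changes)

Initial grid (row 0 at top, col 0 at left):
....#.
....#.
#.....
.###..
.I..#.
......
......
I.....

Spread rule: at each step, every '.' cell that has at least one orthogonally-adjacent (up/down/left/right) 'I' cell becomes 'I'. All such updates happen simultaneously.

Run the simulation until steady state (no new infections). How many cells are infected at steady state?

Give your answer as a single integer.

Answer: 41

Derivation:
Step 0 (initial): 2 infected
Step 1: +5 new -> 7 infected
Step 2: +6 new -> 13 infected
Step 3: +3 new -> 16 infected
Step 4: +3 new -> 19 infected
Step 5: +3 new -> 22 infected
Step 6: +2 new -> 24 infected
Step 7: +1 new -> 25 infected
Step 8: +2 new -> 27 infected
Step 9: +2 new -> 29 infected
Step 10: +2 new -> 31 infected
Step 11: +2 new -> 33 infected
Step 12: +3 new -> 36 infected
Step 13: +2 new -> 38 infected
Step 14: +2 new -> 40 infected
Step 15: +1 new -> 41 infected
Step 16: +0 new -> 41 infected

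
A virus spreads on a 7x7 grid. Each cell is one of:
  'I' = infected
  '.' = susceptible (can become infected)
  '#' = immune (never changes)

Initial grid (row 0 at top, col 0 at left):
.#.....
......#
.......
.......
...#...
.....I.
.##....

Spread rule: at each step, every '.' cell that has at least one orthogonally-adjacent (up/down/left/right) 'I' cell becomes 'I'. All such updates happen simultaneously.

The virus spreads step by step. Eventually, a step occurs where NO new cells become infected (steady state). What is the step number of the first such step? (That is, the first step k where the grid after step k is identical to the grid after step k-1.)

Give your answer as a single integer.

Answer: 11

Derivation:
Step 0 (initial): 1 infected
Step 1: +4 new -> 5 infected
Step 2: +6 new -> 11 infected
Step 3: +5 new -> 16 infected
Step 4: +6 new -> 22 infected
Step 5: +6 new -> 28 infected
Step 6: +7 new -> 35 infected
Step 7: +4 new -> 39 infected
Step 8: +3 new -> 42 infected
Step 9: +1 new -> 43 infected
Step 10: +1 new -> 44 infected
Step 11: +0 new -> 44 infected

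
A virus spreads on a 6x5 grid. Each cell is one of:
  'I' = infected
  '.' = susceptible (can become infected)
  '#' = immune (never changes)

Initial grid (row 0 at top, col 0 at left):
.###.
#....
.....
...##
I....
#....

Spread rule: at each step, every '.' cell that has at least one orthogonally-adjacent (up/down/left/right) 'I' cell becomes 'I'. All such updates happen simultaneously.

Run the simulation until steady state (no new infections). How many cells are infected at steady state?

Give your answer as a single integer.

Step 0 (initial): 1 infected
Step 1: +2 new -> 3 infected
Step 2: +4 new -> 7 infected
Step 3: +4 new -> 11 infected
Step 4: +4 new -> 15 infected
Step 5: +3 new -> 18 infected
Step 6: +2 new -> 20 infected
Step 7: +1 new -> 21 infected
Step 8: +1 new -> 22 infected
Step 9: +0 new -> 22 infected

Answer: 22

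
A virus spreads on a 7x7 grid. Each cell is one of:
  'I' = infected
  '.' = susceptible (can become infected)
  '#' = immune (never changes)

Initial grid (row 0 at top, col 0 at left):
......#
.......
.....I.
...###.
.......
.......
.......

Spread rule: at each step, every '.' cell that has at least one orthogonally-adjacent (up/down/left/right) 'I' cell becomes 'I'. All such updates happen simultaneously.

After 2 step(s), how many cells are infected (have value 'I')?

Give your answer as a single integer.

Step 0 (initial): 1 infected
Step 1: +3 new -> 4 infected
Step 2: +5 new -> 9 infected

Answer: 9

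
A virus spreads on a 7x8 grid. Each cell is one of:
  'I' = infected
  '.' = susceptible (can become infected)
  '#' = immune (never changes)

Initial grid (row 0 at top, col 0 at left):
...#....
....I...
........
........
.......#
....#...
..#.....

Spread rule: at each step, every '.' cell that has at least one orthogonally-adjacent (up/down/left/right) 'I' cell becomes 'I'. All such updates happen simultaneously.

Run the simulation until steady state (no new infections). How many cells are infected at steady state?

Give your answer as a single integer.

Step 0 (initial): 1 infected
Step 1: +4 new -> 5 infected
Step 2: +6 new -> 11 infected
Step 3: +9 new -> 20 infected
Step 4: +9 new -> 29 infected
Step 5: +8 new -> 37 infected
Step 6: +6 new -> 43 infected
Step 7: +5 new -> 48 infected
Step 8: +3 new -> 51 infected
Step 9: +1 new -> 52 infected
Step 10: +0 new -> 52 infected

Answer: 52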